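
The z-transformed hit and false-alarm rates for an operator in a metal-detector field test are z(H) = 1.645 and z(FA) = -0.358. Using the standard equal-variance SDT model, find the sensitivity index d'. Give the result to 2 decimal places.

d' = z(H) − z(FA) = 1.645 − (-0.358) = 2.003

d' = 2.00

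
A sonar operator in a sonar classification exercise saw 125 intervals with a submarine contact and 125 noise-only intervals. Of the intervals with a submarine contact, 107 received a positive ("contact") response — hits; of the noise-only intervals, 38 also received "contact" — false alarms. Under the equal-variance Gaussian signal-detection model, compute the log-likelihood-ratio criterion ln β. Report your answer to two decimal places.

ln β = -0.43

H = 107/125 = 0.8560
FA = 38/125 = 0.3040
z(0.8560) = 1.063, z(0.3040) = -0.513
ln β = −½·[z(H)² − z(FA)²] = −0.5 × (1.130 − 0.263) = -0.4335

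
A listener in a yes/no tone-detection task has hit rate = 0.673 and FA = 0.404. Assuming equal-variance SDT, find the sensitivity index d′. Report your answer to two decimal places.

d′ = 0.69

z(H) = z(0.673) = 0.4482
z(FA) = z(0.404) = -0.2430
d' = z(H) − z(FA) = 0.4482 − (-0.2430) = 0.6912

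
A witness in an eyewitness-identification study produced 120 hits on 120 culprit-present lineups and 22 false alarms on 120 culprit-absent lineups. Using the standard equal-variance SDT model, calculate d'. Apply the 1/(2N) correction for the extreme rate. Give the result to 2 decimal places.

The hit rate is 120/120 = 1, so apply the 1/(2N) correction: H → 1 − 1/(2·120) = 0.99583.
z(H) = z(0.99583) = 2.638
z(FA) = z(0.18333) = -0.903
d' = 2.638 − (-0.903) = 3.541

d' = 3.54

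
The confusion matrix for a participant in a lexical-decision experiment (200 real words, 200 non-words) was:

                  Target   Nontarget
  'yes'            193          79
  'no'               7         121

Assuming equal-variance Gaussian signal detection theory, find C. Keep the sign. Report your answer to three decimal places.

C = -0.773

H = 193/200 = 0.9650
FA = 79/200 = 0.3950
z(H) = 1.8119
z(FA) = -0.2663
c = −½·[z(H) + z(FA)] = −0.5 × (1.8119 + (-0.2663)) = -0.7728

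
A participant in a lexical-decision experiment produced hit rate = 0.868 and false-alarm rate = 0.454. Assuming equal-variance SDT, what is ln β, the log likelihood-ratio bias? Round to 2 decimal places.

Φ⁻¹(H) = Φ⁻¹(0.868) = 1.117
Φ⁻¹(FA) = Φ⁻¹(0.454) = -0.116
ln β = −½·[z(H)² − z(FA)²] = −0.5 × (1.248 − 0.013) = -0.6175

ln β = -0.62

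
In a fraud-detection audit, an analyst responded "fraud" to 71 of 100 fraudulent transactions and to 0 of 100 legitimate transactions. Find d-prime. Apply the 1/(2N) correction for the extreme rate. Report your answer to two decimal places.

The false-alarm rate is 0/100 = 0, so apply the 1/(2N) correction: FA → 1/(2·100) = 0.00500.
z(H) = z(0.71000) = 0.553
z(FA) = z(0.00500) = -2.576
d' = 0.553 − (-2.576) = 3.129

d-prime = 3.13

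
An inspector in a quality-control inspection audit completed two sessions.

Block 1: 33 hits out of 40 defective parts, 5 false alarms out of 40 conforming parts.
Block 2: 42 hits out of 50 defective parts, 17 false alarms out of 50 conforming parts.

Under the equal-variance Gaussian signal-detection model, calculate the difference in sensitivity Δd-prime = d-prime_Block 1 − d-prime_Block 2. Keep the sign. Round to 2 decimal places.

Δd-prime = 0.68

Block 1: z(0.8250) = 0.935, z(0.1250) = -1.150, d' = 2.085
Block 2: z(0.8400) = 0.994, z(0.3400) = -0.412, d' = 1.406
Δd' = d'_Block 1 − d'_Block 2 = 2.085 − 1.406 = 0.679
Block 1 has the higher sensitivity.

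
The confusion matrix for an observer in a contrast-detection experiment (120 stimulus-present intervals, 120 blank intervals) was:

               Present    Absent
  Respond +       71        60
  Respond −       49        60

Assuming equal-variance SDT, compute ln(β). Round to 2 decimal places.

ln β = -0.03

H = 71/120 = 0.5917
FA = 60/120 = 0.5000
z(H) = 0.232
z(FA) = 0.000
ln β = −½·[z(H)² − z(FA)²] = −0.5 × (0.054 − 0.000) = -0.027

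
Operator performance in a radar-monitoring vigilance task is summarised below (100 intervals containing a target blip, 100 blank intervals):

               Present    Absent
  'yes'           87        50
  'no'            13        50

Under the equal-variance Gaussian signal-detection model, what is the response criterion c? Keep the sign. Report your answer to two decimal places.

c = -0.56

H = 87/100 = 0.8700
FA = 50/100 = 0.5000
z(H) = z(0.8700) = 1.1264
z(FA) = z(0.5000) = 0.0000
c = −½·[z(H) + z(FA)] = −0.5 × (1.1264 + 0.0000) = -0.5632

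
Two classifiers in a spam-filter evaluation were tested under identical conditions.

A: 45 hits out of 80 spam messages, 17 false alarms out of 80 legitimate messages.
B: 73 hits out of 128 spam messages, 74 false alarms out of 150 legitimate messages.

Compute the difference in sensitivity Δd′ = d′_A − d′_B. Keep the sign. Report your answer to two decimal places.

Δd′ = 0.76

A: z(0.5625) = 0.157, z(0.2125) = -0.798, d' = 0.955
B: z(0.5703) = 0.177, z(0.4933) = -0.017, d' = 0.194
Δd' = d'_A − d'_B = 0.955 − 0.194 = 0.761
A has the higher sensitivity.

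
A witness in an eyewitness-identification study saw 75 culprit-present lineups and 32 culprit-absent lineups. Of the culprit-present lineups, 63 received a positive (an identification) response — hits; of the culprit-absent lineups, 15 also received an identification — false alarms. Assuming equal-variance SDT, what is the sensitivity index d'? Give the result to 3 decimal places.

d' = 1.073

H = 63/75 = 0.8400
FA = 15/32 = 0.4688
z(H) = 0.9945
z(FA) = -0.0783
d' = z(H) − z(FA) = 0.9945 − (-0.0783) = 1.0728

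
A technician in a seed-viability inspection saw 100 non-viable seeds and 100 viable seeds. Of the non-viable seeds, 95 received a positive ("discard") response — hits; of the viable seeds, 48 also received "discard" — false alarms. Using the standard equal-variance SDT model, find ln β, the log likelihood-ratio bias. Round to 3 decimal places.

H = 95/100 = 0.9500
FA = 48/100 = 0.4800
z(H) = 1.6449
z(FA) = -0.0502
ln β = −½·[z(H)² − z(FA)²] = −0.5 × (2.7057 − 0.0025) = -1.3516

ln β = -1.352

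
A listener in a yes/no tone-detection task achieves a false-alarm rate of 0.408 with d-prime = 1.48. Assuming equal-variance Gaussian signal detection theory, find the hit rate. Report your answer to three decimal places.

hit rate = 0.894

z(false-alarm rate) = z(0.408) = -0.2327
z(H) = z(FA) + d' = -0.2327 + 1.48 = 1.2473
hit rate = Φ(1.2473) = 0.8939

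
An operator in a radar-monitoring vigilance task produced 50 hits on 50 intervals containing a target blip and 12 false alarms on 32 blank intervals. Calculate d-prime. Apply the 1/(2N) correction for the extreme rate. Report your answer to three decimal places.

d-prime = 2.645

The hit rate is 50/50 = 1, so apply the 1/(2N) correction: H → 1 − 1/(2·50) = 0.99000.
z(H) = z(0.99000) = 2.3263
z(FA) = z(0.37500) = -0.3186
d' = 2.3263 − (-0.3186) = 2.6449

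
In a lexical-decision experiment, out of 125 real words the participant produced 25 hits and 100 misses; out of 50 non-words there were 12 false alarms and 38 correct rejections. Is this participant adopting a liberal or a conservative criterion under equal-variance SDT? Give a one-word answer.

conservative

z(H) = -0.842, z(FA) = -0.706
c = −½·(z(H) + z(FA)) = 0.774
c > 0 → conservative criterion (biased toward responding “no”).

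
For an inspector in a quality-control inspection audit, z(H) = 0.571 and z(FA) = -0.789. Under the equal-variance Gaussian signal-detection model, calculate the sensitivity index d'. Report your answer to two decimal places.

d' = 1.36

d' = z(H) − z(FA) = 0.571 − (-0.789) = 1.360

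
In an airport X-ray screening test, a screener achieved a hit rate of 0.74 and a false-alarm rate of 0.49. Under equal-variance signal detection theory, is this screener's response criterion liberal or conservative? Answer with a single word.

liberal

z(H) = 0.643, z(FA) = -0.025
c = −½·(z(H) + z(FA)) = -0.309
c < 0 → liberal criterion (biased toward responding “yes”).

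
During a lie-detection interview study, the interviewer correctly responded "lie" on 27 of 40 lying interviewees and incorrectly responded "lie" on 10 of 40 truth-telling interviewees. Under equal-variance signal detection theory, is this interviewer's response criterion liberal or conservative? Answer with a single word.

conservative

z(H) = 0.454, z(FA) = -0.674
c = −½·(z(H) + z(FA)) = 0.110
c > 0 → conservative criterion (biased toward responding “no”).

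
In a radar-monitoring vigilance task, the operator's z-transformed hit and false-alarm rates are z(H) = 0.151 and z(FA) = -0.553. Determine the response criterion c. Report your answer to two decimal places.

c = 0.20

c = −½·[z(H) + z(FA)] = −½·(0.151 + (-0.553)) = 0.201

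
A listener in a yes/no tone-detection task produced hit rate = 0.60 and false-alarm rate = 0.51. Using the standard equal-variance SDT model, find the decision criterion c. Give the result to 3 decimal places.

c = -0.139

z(H) = z(0.60) = 0.2533
z(FA) = z(0.51) = 0.0251
c = −½·[z(H) + z(FA)] = −0.5 × (0.2533 + 0.0251) = -0.1392
c < 0: the listener has a liberal response bias.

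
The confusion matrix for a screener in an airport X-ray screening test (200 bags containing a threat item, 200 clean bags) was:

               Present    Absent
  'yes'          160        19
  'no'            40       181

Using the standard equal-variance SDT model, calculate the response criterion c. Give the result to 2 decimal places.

c = 0.23

H = 160/200 = 0.8000
FA = 19/200 = 0.0950
z(H) = z(0.8000) = 0.842
z(FA) = z(0.0950) = -1.311
c = −½·[z(H) + z(FA)] = −0.5 × (0.842 + (-1.311)) = 0.2345
c > 0: the screener has a conservative response bias.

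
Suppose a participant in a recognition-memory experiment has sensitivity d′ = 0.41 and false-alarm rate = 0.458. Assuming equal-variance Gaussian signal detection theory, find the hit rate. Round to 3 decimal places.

z(false-alarm rate) = z(0.458) = -0.1055
z(H) = z(FA) + d' = -0.1055 + 0.41 = 0.3045
hit rate = Φ(0.3045) = 0.6196

hit rate = 0.620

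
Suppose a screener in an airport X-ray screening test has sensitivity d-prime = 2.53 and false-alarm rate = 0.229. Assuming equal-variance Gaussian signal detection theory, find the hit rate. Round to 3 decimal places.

z(false-alarm rate) = z(0.229) = -0.7421
z(H) = z(FA) + d' = -0.7421 + 2.53 = 1.7879
hit rate = Φ(1.7879) = 0.9631

hit rate = 0.963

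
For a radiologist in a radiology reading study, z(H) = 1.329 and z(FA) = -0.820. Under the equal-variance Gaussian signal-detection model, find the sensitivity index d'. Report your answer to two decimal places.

d' = 2.15

d' = z(H) − z(FA) = 1.329 − (-0.820) = 2.149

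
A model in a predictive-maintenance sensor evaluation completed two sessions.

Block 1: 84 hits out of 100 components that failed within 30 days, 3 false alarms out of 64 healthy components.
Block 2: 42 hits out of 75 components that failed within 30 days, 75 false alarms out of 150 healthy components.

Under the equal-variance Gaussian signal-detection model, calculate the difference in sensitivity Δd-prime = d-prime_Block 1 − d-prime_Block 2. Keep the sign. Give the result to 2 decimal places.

Δd-prime = 2.52

Block 1: z(0.8400) = 0.994, z(0.0469) = -1.676, d' = 2.670
Block 2: z(0.5600) = 0.151, z(0.5000) = 0.000, d' = 0.151
Δd' = d'_Block 1 − d'_Block 2 = 2.670 − 0.151 = 2.519
Block 1 has the higher sensitivity.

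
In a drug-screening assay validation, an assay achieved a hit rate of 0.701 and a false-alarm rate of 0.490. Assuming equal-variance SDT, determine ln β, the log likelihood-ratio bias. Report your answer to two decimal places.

ln β = -0.14

Φ⁻¹(0.701) = 0.527, Φ⁻¹(0.490) = -0.025
ln β = −½·[z(H)² − z(FA)²] = −0.5 × (0.278 − 0.001) = -0.1385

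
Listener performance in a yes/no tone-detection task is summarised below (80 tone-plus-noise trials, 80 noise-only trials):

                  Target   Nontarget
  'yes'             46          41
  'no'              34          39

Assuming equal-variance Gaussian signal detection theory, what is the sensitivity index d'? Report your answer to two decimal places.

d' = 0.16

H = 46/80 = 0.5750
FA = 41/80 = 0.5125
Φ⁻¹(0.5750) = 0.189, Φ⁻¹(0.5125) = 0.031
d' = z(H) − z(FA) = 0.189 − 0.031 = 0.158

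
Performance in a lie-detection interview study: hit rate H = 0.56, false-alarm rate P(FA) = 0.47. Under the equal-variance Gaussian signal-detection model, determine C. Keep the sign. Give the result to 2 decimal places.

C = -0.04

Φ⁻¹(H) = Φ⁻¹(0.56) = 0.151
Φ⁻¹(FA) = Φ⁻¹(0.47) = -0.075
c = −½·[z(H) + z(FA)] = −0.5 × (0.151 + (-0.075)) = -0.038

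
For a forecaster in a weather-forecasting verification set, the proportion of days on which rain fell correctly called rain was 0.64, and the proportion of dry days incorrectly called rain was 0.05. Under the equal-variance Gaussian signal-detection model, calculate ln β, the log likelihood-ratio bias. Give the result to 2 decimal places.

ln β = 1.29

Φ⁻¹(H) = 0.358
Φ⁻¹(FA) = -1.645
ln β = −½·[z(H)² − z(FA)²] = −0.5 × (0.128 − 2.706) = 1.289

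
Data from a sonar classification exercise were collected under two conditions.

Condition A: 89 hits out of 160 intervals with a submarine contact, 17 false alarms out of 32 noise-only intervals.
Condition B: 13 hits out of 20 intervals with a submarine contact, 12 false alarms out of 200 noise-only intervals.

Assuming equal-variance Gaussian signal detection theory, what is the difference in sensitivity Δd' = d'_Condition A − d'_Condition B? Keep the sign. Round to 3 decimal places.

Δd' = -1.877

Condition A: z(0.5563) = 0.1416, z(0.5312) = 0.0783, d' = 0.0633
Condition B: z(0.6500) = 0.3853, z(0.0600) = -1.5548, d' = 1.9401
Δd' = d'_Condition A − d'_Condition B = 0.0633 − 1.9401 = -1.8768
Condition B has the higher sensitivity.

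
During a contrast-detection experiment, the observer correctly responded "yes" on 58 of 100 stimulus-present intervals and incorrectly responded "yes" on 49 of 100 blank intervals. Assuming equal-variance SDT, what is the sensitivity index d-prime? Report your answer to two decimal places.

H = 58/100 = 0.5800
FA = 49/100 = 0.4900
z(H) = z(0.5800) = 0.202
z(FA) = z(0.4900) = -0.025
d' = z(H) − z(FA) = 0.202 − (-0.025) = 0.227

d-prime = 0.23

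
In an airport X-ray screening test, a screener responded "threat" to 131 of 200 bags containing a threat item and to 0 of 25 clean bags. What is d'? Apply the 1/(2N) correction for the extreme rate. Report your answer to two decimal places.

d' = 2.45

The false-alarm rate is 0/25 = 0, so apply the 1/(2N) correction: FA → 1/(2·25) = 0.02000.
z(H) = z(0.65500) = 0.399
z(FA) = z(0.02000) = -2.054
d' = 0.399 − (-2.054) = 2.453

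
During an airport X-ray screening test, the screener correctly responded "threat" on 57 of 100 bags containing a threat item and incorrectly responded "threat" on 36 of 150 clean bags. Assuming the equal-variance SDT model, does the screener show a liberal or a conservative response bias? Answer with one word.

z(H) = 0.176, z(FA) = -0.706
c = −½·(z(H) + z(FA)) = 0.265
c > 0 → conservative criterion (biased toward responding “no”).

conservative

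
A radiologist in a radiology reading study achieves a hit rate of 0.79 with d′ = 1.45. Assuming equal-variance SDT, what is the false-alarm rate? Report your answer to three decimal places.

z(hit rate) = z(0.79) = 0.8064
z(FA) = z(H) − d' = 0.8064 − 1.45 = -0.6436
false-alarm rate = Φ(-0.6436) = 0.2599

false-alarm rate = 0.260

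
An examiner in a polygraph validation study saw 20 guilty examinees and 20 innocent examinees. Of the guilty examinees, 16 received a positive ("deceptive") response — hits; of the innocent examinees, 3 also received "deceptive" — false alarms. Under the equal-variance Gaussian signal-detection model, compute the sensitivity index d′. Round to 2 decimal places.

d′ = 1.88

H = 16/20 = 0.8000
FA = 3/20 = 0.1500
z(0.8000) = 0.842, z(0.1500) = -1.036
d' = z(H) − z(FA) = 0.842 − (-1.036) = 1.878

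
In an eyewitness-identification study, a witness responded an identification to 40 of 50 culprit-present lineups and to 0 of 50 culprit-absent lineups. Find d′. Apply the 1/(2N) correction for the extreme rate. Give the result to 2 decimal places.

The false-alarm rate is 0/50 = 0, so apply the 1/(2N) correction: FA → 1/(2·50) = 0.01000.
z(H) = z(0.80000) = 0.842
z(FA) = z(0.01000) = -2.326
d' = 0.842 − (-2.326) = 3.168

d′ = 3.17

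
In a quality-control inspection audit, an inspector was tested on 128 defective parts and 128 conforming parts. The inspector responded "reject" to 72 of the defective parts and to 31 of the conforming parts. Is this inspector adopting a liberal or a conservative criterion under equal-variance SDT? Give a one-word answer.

z(H) = 0.157, z(FA) = -0.699
c = −½·(z(H) + z(FA)) = 0.271
c > 0 → conservative criterion (biased toward responding “no”).

conservative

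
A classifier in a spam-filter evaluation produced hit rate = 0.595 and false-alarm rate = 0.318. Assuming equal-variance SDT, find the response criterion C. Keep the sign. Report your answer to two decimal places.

C = 0.12

z(H) = z(0.595) = 0.2404
z(FA) = z(0.318) = -0.4733
c = −½·[z(H) + z(FA)] = −0.5 × (0.2404 + (-0.4733)) = 0.11645
c > 0: the classifier has a conservative response bias.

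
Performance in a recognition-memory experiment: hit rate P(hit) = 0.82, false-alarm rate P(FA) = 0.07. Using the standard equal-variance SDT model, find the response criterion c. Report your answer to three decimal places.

Φ⁻¹(0.82) = 0.9154, Φ⁻¹(0.07) = -1.4758
c = −½·[z(H) + z(FA)] = −0.5 × (0.9154 + (-1.4758)) = 0.2802
c > 0: the participant has a conservative response bias.

c = 0.280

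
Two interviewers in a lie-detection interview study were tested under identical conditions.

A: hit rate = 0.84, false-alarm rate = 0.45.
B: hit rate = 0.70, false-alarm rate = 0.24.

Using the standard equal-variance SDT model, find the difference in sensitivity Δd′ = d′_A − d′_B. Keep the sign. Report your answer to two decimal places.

A: z(0.84) = 0.994, z(0.45) = -0.126, d' = 1.120
B: z(0.70) = 0.524, z(0.24) = -0.706, d' = 1.230
Δd' = d'_A − d'_B = 1.120 − 1.230 = -0.110
B has the higher sensitivity.

Δd′ = -0.11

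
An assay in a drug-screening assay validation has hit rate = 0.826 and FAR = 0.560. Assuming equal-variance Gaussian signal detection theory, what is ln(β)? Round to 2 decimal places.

z(H) = 0.938
z(FA) = 0.151
ln β = −½·[z(H)² − z(FA)²] = −0.5 × (0.880 − 0.023) = -0.4285

ln β = -0.43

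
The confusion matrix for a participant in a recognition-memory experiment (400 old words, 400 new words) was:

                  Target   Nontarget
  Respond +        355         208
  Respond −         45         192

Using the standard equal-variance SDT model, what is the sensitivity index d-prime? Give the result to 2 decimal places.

d-prime = 1.16

H = 355/400 = 0.8875
FA = 208/400 = 0.5200
z(0.8875) = 1.213, z(0.5200) = 0.050
d' = z(H) − z(FA) = 1.213 − 0.050 = 1.163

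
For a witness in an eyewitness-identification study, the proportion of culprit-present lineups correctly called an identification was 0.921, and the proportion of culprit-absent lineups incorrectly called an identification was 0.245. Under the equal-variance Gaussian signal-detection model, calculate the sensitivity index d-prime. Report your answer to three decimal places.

d-prime = 2.102

z(H) = z(0.921) = 1.4118
z(FA) = z(0.245) = -0.6903
d' = z(H) − z(FA) = 1.4118 − (-0.6903) = 2.1021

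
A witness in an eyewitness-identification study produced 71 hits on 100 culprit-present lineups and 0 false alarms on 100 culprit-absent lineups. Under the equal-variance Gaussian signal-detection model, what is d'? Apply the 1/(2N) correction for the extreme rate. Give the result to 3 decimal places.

The false-alarm rate is 0/100 = 0, so apply the 1/(2N) correction: FA → 1/(2·100) = 0.00500.
z(H) = z(0.71000) = 0.5534
z(FA) = z(0.00500) = -2.5758
d' = 0.5534 − (-2.5758) = 3.1292

d' = 3.129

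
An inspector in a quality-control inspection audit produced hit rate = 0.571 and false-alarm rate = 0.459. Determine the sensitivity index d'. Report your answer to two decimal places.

z(H) = z(0.571) = 0.179
z(FA) = z(0.459) = -0.103
d' = z(H) − z(FA) = 0.179 − (-0.103) = 0.282

d' = 0.28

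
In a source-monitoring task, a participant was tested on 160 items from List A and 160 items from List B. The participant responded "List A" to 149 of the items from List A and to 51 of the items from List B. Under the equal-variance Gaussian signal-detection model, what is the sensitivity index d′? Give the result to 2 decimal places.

d′ = 1.96

H = 149/160 = 0.9313
FA = 51/160 = 0.3187
z(H) = 1.4855
z(FA) = -0.4713
d' = z(H) − z(FA) = 1.4855 − (-0.4713) = 1.9568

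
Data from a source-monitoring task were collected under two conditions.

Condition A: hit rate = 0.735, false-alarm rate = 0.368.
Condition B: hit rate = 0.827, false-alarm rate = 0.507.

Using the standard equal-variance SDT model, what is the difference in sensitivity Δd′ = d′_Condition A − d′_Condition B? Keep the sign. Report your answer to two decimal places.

Condition A: z(0.735) = 0.628, z(0.368) = -0.337, d' = 0.965
Condition B: z(0.827) = 0.942, z(0.507) = 0.018, d' = 0.924
Δd' = d'_Condition A − d'_Condition B = 0.965 − 0.924 = 0.041
Condition A has the higher sensitivity.

Δd′ = 0.04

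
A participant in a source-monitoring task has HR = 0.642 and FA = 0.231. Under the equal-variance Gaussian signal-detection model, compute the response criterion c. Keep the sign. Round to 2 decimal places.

c = 0.19

z(H) = z(0.642) = 0.364
z(FA) = z(0.231) = -0.736
c = −½·[z(H) + z(FA)] = −0.5 × (0.364 + (-0.736)) = 0.186
c > 0: the participant has a conservative response bias.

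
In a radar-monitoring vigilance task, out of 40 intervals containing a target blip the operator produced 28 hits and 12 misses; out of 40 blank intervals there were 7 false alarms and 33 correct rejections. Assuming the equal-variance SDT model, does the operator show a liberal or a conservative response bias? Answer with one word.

z(H) = 0.524, z(FA) = -0.935
c = −½·(z(H) + z(FA)) = 0.2055
c > 0 → conservative criterion (biased toward responding “no”).

conservative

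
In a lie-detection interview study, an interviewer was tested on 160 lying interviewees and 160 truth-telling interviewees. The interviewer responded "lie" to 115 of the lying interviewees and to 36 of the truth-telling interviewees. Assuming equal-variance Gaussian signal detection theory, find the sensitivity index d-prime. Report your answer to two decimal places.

d-prime = 1.33

H = 115/160 = 0.7188
FA = 36/160 = 0.2250
z(0.7188) = 0.579, z(0.2250) = -0.755
d' = z(H) − z(FA) = 0.579 − (-0.755) = 1.334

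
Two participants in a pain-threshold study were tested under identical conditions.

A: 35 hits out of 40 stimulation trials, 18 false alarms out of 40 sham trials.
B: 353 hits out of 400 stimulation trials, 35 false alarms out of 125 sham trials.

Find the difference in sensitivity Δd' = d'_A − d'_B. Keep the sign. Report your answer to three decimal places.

A: z(0.8750) = 1.1503, z(0.4500) = -0.1257, d' = 1.2760
B: z(0.8825) = 1.1876, z(0.2800) = -0.5828, d' = 1.7704
Δd' = d'_A − d'_B = 1.2760 − 1.7704 = -0.4944
B has the higher sensitivity.

Δd' = -0.494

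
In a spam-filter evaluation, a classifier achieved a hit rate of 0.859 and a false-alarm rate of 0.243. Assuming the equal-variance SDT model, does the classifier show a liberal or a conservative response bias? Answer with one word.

z(H) = 1.076, z(FA) = -0.697
c = −½·(z(H) + z(FA)) = -0.1895
c < 0 → liberal criterion (biased toward responding “yes”).

liberal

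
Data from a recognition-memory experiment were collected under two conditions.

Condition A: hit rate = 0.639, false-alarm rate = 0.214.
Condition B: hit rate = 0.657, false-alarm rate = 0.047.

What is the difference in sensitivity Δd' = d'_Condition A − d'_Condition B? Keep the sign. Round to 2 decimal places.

Condition A: z(0.639) = 0.356, z(0.214) = -0.793, d' = 1.149
Condition B: z(0.657) = 0.404, z(0.047) = -1.675, d' = 2.079
Δd' = d'_Condition A − d'_Condition B = 1.149 − 2.079 = -0.930
Condition B has the higher sensitivity.

Δd' = -0.93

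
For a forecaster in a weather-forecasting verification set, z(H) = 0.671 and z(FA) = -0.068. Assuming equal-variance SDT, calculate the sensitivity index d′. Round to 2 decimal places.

d′ = 0.74

d' = z(H) − z(FA) = 0.671 − (-0.068) = 0.739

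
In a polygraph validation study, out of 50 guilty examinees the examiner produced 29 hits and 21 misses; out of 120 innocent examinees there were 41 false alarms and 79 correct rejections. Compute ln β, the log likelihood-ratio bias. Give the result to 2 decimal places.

H = 29/50 = 0.5800
FA = 41/120 = 0.3417
z(H) = z(0.5800) = 0.202
z(FA) = z(0.3417) = -0.408
ln β = −½·[z(H)² − z(FA)²] = −0.5 × (0.041 − 0.166) = 0.0625

ln β = 0.06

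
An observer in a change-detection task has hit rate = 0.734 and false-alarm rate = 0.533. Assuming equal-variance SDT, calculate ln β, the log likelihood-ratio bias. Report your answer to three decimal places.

z(0.734) = 0.6250, z(0.533) = 0.0828
ln β = −½·[z(H)² − z(FA)²] = −0.5 × (0.3906 − 0.0069) = -0.19185

ln β = -0.192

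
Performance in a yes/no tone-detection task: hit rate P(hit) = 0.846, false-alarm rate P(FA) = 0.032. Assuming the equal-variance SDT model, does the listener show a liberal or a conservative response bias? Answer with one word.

conservative

z(H) = 1.019, z(FA) = -1.852
c = −½·(z(H) + z(FA)) = 0.4165
c > 0 → conservative criterion (biased toward responding “no”).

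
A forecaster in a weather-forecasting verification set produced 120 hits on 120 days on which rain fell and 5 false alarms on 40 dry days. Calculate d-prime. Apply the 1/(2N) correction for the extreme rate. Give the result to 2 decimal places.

The hit rate is 120/120 = 1, so apply the 1/(2N) correction: H → 1 − 1/(2·120) = 0.99583.
z(H) = z(0.99583) = 2.638
z(FA) = z(0.12500) = -1.150
d' = 2.638 − (-1.150) = 3.788

d-prime = 3.79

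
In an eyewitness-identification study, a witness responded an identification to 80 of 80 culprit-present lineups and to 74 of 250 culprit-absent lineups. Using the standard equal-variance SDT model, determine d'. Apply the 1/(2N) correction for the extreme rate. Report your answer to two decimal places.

The hit rate is 80/80 = 1, so apply the 1/(2N) correction: H → 1 − 1/(2·80) = 0.99375.
z(H) = z(0.99375) = 2.498
z(FA) = z(0.29600) = -0.536
d' = 2.498 − (-0.536) = 3.034

d' = 3.03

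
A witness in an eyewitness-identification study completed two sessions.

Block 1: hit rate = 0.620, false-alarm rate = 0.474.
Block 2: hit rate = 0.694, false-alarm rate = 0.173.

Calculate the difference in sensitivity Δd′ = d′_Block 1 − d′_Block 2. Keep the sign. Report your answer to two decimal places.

Δd′ = -1.08

Block 1: z(0.620) = 0.305, z(0.474) = -0.065, d' = 0.370
Block 2: z(0.694) = 0.507, z(0.173) = -0.942, d' = 1.449
Δd' = d'_Block 1 − d'_Block 2 = 0.370 − 1.449 = -1.079
Block 2 has the higher sensitivity.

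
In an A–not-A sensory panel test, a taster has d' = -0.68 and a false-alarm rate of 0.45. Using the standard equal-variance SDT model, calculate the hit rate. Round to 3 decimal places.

hit rate = 0.210

z(false-alarm rate) = z(0.45) = -0.1257
z(H) = z(FA) + d' = -0.1257 + (-0.68) = -0.8057
hit rate = Φ(-0.8057) = 0.2102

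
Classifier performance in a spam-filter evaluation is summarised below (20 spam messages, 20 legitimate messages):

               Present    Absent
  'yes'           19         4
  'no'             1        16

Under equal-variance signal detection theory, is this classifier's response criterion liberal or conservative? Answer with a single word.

liberal

z(H) = 1.645, z(FA) = -0.842
c = −½·(z(H) + z(FA)) = -0.4015
c < 0 → liberal criterion (biased toward responding “yes”).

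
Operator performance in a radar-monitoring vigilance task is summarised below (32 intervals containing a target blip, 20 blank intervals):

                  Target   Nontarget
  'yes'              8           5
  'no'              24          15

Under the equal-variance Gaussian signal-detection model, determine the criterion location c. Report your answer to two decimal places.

H = 8/32 = 0.2500
FA = 5/20 = 0.2500
Φ⁻¹(H) = Φ⁻¹(0.2500) = -0.6745
Φ⁻¹(FA) = Φ⁻¹(0.2500) = -0.6745
c = −½·[z(H) + z(FA)] = −0.5 × (-0.6745 + (-0.6745)) = 0.6745
c > 0: the operator has a conservative response bias.

c = 0.67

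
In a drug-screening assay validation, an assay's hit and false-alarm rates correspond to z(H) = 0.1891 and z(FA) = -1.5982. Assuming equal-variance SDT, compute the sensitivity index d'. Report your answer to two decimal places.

d' = 1.79

d' = z(H) − z(FA) = 0.1891 − (-1.5982) = 1.7873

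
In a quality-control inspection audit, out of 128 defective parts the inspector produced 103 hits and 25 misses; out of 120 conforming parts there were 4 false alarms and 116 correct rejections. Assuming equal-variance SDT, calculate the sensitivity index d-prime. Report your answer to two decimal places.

H = 103/128 = 0.8047
FA = 4/120 = 0.0333
z(H) = z(0.8047) = 0.859
z(FA) = z(0.0333) = -1.834
d' = z(H) − z(FA) = 0.859 − (-1.834) = 2.693

d-prime = 2.69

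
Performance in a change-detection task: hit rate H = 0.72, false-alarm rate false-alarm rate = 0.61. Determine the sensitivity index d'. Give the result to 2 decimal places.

z(H) = z(0.72) = 0.583
z(FA) = z(0.61) = 0.279
d' = z(H) − z(FA) = 0.583 − 0.279 = 0.304

d' = 0.30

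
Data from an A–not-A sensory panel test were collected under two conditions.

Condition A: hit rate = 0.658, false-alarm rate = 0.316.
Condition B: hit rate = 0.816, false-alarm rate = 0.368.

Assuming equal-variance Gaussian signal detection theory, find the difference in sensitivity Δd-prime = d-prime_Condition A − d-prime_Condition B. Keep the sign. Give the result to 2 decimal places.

Condition A: z(0.658) = 0.407, z(0.316) = -0.479, d' = 0.886
Condition B: z(0.816) = 0.900, z(0.368) = -0.337, d' = 1.237
Δd' = d'_Condition A − d'_Condition B = 0.886 − 1.237 = -0.351
Condition B has the higher sensitivity.

Δd-prime = -0.35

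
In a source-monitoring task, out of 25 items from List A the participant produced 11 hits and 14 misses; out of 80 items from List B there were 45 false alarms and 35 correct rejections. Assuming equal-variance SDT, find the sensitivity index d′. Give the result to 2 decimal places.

H = 11/25 = 0.4400
FA = 45/80 = 0.5625
Φ⁻¹(H) = Φ⁻¹(0.4400) = -0.1510
Φ⁻¹(FA) = Φ⁻¹(0.5625) = 0.1573
d' = z(H) − z(FA) = -0.1510 − 0.1573 = -0.3083

d′ = -0.31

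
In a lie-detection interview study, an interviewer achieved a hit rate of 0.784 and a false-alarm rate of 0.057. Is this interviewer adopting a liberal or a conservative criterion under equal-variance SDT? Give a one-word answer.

z(H) = 0.786, z(FA) = -1.580
c = −½·(z(H) + z(FA)) = 0.397
c > 0 → conservative criterion (biased toward responding “no”).

conservative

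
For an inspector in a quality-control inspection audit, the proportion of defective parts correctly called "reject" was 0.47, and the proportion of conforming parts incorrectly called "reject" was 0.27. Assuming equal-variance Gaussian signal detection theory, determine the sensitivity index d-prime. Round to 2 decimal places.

d-prime = 0.54

z(H) = z(0.47) = -0.0753
z(FA) = z(0.27) = -0.6128
d' = z(H) − z(FA) = -0.0753 − (-0.6128) = 0.5375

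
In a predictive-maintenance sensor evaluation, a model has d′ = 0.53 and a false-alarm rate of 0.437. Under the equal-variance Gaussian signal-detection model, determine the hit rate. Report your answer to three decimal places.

z(false-alarm rate) = z(0.437) = -0.1586
z(H) = z(FA) + d' = -0.1586 + 0.53 = 0.3714
hit rate = Φ(0.3714) = 0.6448

hit rate = 0.645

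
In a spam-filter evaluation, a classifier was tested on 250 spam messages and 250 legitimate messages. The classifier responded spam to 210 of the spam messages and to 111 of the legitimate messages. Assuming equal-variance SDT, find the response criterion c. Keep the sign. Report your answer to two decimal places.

H = 210/250 = 0.8400
FA = 111/250 = 0.4440
Φ⁻¹(H) = Φ⁻¹(0.8400) = 0.994
Φ⁻¹(FA) = Φ⁻¹(0.4440) = -0.141
c = −½·[z(H) + z(FA)] = −0.5 × (0.994 + (-0.141)) = -0.4265

c = -0.43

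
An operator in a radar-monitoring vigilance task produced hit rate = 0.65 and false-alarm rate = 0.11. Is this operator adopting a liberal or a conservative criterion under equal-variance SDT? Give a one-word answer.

conservative

z(H) = 0.385, z(FA) = -1.227
c = −½·(z(H) + z(FA)) = 0.421
c > 0 → conservative criterion (biased toward responding “no”).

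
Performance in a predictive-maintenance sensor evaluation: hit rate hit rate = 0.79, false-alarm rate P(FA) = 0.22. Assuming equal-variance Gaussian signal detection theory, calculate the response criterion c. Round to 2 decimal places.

z(H) = z(0.79) = 0.806
z(FA) = z(0.22) = -0.772
c = −½·[z(H) + z(FA)] = −0.5 × (0.806 + (-0.772)) = -0.017
c < 0: the model has a liberal response bias.

c = -0.02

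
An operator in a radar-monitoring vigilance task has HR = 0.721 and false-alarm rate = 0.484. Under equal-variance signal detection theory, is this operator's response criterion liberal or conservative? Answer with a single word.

liberal

z(H) = 0.586, z(FA) = -0.040
c = −½·(z(H) + z(FA)) = -0.273
c < 0 → liberal criterion (biased toward responding “yes”).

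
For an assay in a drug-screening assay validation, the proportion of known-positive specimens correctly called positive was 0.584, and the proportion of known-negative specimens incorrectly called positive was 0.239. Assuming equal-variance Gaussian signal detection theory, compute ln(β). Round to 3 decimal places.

ln β = 0.229

Φ⁻¹(H) = 0.2121
Φ⁻¹(FA) = -0.7095
ln β = −½·[z(H)² − z(FA)²] = −0.5 × (0.0450 − 0.5034) = 0.2292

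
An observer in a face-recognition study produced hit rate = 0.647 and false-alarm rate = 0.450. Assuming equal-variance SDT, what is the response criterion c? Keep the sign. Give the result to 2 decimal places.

c = -0.13

Φ⁻¹(H) = 0.3772
Φ⁻¹(FA) = -0.1257
c = −½·[z(H) + z(FA)] = −0.5 × (0.3772 + (-0.1257)) = -0.12575
c < 0: the observer has a liberal response bias.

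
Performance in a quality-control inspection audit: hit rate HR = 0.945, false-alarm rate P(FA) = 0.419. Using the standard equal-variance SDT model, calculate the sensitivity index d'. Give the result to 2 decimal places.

d' = 1.80

z(0.945) = 1.5982, z(0.419) = -0.2045
d' = z(H) − z(FA) = 1.5982 − (-0.2045) = 1.8027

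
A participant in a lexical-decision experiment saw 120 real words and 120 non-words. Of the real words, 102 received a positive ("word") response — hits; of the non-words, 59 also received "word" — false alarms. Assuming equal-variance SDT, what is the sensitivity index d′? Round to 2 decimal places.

H = 102/120 = 0.8500
FA = 59/120 = 0.4917
z(H) = z(0.8500) = 1.0364
z(FA) = z(0.4917) = -0.0208
d' = z(H) − z(FA) = 1.0364 − (-0.0208) = 1.0572

d′ = 1.06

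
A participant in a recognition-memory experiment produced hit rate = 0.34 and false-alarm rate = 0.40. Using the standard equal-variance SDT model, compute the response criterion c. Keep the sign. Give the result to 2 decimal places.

Φ⁻¹(H) = -0.412
Φ⁻¹(FA) = -0.253
c = −½·[z(H) + z(FA)] = −0.5 × (-0.412 + (-0.253)) = 0.3325

c = 0.33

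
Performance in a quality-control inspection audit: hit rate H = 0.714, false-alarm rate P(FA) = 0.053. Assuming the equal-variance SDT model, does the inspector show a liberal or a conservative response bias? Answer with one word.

z(H) = 0.565, z(FA) = -1.616
c = −½·(z(H) + z(FA)) = 0.5255
c > 0 → conservative criterion (biased toward responding “no”).

conservative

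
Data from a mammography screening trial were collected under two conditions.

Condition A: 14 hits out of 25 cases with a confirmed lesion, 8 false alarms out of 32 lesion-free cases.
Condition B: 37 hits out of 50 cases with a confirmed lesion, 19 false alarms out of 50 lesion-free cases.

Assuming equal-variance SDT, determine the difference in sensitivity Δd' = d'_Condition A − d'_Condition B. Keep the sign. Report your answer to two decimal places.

Condition A: z(0.5600) = 0.151, z(0.2500) = -0.674, d' = 0.825
Condition B: z(0.7400) = 0.643, z(0.3800) = -0.305, d' = 0.948
Δd' = d'_Condition A − d'_Condition B = 0.825 − 0.948 = -0.123
Condition B has the higher sensitivity.

Δd' = -0.12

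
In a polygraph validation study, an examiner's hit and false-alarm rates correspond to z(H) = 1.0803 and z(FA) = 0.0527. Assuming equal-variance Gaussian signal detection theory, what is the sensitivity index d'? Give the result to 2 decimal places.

d' = z(H) − z(FA) = 1.0803 − 0.0527 = 1.0276

d' = 1.03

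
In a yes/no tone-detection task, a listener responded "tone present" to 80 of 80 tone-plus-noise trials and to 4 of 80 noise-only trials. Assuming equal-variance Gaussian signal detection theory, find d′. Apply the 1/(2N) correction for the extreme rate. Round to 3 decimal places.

The hit rate is 80/80 = 1, so apply the 1/(2N) correction: H → 1 − 1/(2·80) = 0.99375.
z(H) = z(0.99375) = 2.4977
z(FA) = z(0.05000) = -1.6449
d' = 2.4977 − (-1.6449) = 4.1426

d′ = 4.143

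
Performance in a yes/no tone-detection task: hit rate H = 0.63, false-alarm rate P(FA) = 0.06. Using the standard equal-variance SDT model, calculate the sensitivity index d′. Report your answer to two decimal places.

Φ⁻¹(0.63) = 0.332, Φ⁻¹(0.06) = -1.555
d' = z(H) − z(FA) = 0.332 − (-1.555) = 1.887

d′ = 1.89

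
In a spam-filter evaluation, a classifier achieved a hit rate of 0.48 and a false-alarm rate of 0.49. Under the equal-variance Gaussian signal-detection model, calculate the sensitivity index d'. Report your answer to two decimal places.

z(0.48) = -0.050, z(0.49) = -0.025
d' = z(H) − z(FA) = -0.050 − (-0.025) = -0.025

d' = -0.03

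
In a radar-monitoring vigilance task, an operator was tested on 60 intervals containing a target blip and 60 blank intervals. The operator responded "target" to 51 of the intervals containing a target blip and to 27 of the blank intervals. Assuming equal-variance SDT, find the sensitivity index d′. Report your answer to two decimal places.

d′ = 1.16

H = 51/60 = 0.8500
FA = 27/60 = 0.4500
Φ⁻¹(H) = 1.0364
Φ⁻¹(FA) = -0.1257
d' = z(H) − z(FA) = 1.0364 − (-0.1257) = 1.1621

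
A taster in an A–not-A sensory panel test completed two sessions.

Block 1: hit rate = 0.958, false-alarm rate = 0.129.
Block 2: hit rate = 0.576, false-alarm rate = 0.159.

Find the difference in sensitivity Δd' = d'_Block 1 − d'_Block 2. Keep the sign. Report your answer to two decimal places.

Block 1: z(0.958) = 1.728, z(0.129) = -1.131, d' = 2.859
Block 2: z(0.576) = 0.192, z(0.159) = -0.999, d' = 1.191
Δd' = d'_Block 1 − d'_Block 2 = 2.859 − 1.191 = 1.668
Block 1 has the higher sensitivity.

Δd' = 1.67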